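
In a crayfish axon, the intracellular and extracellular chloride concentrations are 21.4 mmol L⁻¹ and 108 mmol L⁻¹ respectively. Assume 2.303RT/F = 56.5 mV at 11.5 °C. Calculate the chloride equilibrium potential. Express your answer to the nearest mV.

-40 mV

E = (56.5/z) · log₁₀([Cl⁻]_out/[Cl⁻]_in) with z = -1.
For an anion, dividing by z = -1 reverses the sign.
= (56.5/-1) · log₁₀(108/21.4) = -56.50 · log₁₀(5.047)
= -56.50 · (0.7030) = -39.72 mV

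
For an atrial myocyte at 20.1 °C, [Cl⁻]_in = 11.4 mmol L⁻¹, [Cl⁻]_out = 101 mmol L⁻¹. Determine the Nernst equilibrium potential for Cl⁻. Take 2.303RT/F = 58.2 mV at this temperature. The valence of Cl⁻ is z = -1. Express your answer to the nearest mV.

E = (58.2/z) · log₁₀([Cl⁻]_out/[Cl⁻]_in) with z = -1.
For an anion, dividing by z = -1 reverses the sign.
= (58.2/-1) · log₁₀(101/11.4) = -58.20 · log₁₀(8.86)
= -58.20 · (0.9474) = -55.14 mV

-55 mV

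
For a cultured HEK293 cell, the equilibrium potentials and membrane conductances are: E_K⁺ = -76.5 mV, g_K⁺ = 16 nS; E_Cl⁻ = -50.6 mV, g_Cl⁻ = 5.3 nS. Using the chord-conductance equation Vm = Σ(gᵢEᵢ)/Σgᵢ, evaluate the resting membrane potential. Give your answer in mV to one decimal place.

Σ gᵢEᵢ = 16·(-76.5) + 5.3·(-50.6) = -1492.18
Σ gᵢ = 16 + 5.3 = 21.3
Vm = -1492.18 / 21.3 = -70.06 mV

-70.1 mV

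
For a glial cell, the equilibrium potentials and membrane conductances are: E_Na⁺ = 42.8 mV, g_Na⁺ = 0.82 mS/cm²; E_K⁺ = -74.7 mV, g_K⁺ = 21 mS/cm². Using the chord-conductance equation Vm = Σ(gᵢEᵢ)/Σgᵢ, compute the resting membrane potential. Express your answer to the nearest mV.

Σ gᵢEᵢ = 0.82·(42.8) + 21·(-74.7) = -1533.60
Σ gᵢ = 0.82 + 21 = 21.82
Vm = -1533.60 / 21.82 = -70.28 mV

-70 mV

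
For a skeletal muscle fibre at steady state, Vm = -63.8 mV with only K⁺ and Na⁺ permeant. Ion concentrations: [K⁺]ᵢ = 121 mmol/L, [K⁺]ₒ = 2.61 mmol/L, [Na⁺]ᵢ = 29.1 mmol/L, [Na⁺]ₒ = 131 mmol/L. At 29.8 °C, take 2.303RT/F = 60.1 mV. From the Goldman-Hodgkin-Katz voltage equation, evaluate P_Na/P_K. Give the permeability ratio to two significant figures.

Let α = P_Na/P_K. GHK: Vm = 60.1·log₁₀[(Kₒ + α·Naₒ)/(Kᵢ + α·Naᵢ)].
10^(Vm/60.1) = 10^(-63.8/60.1) = 0.086783
So 0.086783·(Kᵢ + α·Naᵢ) = Kₒ + α·Naₒ → α = (0.086783·121.0 − 2.61) / (131.0 − 0.086783·29.1)
α = (10.5 − 2.61) / (131.0 − 2.525) = 7.891/128.5 = 0.06142

0.061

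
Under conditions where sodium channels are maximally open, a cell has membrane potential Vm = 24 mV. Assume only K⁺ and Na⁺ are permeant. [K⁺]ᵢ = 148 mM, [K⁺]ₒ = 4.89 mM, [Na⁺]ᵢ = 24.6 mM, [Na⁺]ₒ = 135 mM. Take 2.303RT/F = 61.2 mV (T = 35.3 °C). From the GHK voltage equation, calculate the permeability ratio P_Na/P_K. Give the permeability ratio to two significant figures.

4.8

Let α = P_Na/P_K. GHK: Vm = 61.2·log₁₀[(Kₒ + α·Naₒ)/(Kᵢ + α·Naᵢ)].
10^(Vm/61.2) = 10^(24.0/61.2) = 2.4669
So 2.4669·(Kᵢ + α·Naᵢ) = Kₒ + α·Naₒ → α = (2.4669·148.0 − 4.89) / (135.0 − 2.4669·24.6)
α = (365.1 − 4.89) / (135.0 − 60.69) = 360.2/74.31 = 4.847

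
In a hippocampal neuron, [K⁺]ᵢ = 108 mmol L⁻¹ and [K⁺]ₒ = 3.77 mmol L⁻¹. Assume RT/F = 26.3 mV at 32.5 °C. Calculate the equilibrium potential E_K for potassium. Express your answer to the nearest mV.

-88 mV

E = (26.3/z) · ln([K⁺]_out/[K⁺]_in) with z = +1.
= (26.3/1) · ln(3.77/108) = 26.30 · ln(0.03491)
= 26.30 · (-3.3551) = -88.24 mV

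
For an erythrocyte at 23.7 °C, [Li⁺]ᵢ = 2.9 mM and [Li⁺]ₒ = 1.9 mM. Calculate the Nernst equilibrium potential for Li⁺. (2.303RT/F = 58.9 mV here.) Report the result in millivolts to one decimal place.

-10.8 mV

E = (58.9/z) · log₁₀([Li⁺]_out/[Li⁺]_in) with z = +1.
= (58.9/1) · log₁₀(1.9/2.9) = 58.90 · log₁₀(0.6552)
= 58.90 · (-0.1836) = -10.82 mV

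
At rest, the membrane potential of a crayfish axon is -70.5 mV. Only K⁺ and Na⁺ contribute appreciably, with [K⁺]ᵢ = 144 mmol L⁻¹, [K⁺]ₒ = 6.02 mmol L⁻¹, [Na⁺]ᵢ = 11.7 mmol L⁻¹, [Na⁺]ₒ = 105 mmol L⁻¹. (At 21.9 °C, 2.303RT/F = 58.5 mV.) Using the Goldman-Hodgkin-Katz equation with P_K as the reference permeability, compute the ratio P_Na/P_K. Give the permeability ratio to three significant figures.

0.0284

Let α = P_Na/P_K. GHK: Vm = 58.5·log₁₀[(Kₒ + α·Naₒ)/(Kᵢ + α·Naᵢ)].
10^(Vm/58.5) = 10^(-70.5/58.5) = 0.062355
So 0.062355·(Kᵢ + α·Naᵢ) = Kₒ + α·Naₒ → α = (0.062355·144.0 − 6.02) / (105.0 − 0.062355·11.7)
α = (8.979 − 6.02) / (105.0 − 0.7296) = 2.959/104.3 = 0.02838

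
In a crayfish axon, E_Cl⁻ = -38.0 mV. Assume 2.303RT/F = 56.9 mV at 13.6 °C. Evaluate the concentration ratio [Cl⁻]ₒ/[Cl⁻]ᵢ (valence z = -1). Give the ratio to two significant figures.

log₁₀([out]/[in]) = E·z/(56.9) = -38.0 × -1 / 56.9 = 0.6678
[out]/[in] = 10^(0.6678) = 4.654

4.7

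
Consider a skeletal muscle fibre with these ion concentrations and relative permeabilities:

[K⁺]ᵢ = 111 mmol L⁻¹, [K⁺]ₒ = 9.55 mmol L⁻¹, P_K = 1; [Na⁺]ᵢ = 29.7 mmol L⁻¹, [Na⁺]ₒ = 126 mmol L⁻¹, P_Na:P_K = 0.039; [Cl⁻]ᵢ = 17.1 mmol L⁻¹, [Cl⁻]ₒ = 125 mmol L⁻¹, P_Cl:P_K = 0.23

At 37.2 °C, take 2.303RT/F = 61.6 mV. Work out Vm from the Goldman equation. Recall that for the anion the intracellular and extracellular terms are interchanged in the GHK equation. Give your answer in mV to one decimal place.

-54.5 mV

Vm = 61.6 · log₁₀[(Σ P·[cation]ₒ + Σ P·[anion]ᵢ) / (Σ P·[cation]ᵢ + Σ P·[anion]ₒ)]
Numerator = 1×9.55 + 0.039×126 + 0.23×17.1 = 18.4
Denominator = 1×111 + 0.039×29.7 + 0.23×125 = 140.9
Vm = 61.6 · log₁₀(0.13056) = 61.6 × (-0.8842) = -54.47 mV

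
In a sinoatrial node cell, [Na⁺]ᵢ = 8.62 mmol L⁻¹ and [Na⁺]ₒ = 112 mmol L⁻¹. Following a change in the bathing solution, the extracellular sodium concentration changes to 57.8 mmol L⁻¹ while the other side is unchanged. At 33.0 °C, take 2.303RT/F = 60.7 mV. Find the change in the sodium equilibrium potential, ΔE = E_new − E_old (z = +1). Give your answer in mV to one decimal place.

E_old = (60.7/1)·log₁₀(112/8.62) = 67.60 mV
E_new = (60.7/1)·log₁₀(57.8/8.62) = 50.16 mV
ΔE = 50.16 − (67.60) = -17.44 mV

-17.4 mV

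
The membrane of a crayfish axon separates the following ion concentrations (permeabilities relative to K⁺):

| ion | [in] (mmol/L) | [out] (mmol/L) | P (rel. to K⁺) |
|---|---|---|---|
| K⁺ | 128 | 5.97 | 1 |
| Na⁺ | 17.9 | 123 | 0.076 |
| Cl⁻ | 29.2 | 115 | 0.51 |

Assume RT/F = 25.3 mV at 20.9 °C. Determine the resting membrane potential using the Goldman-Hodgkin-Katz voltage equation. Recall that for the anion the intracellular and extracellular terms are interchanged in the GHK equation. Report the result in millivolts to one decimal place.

-46.3 mV

Vm = 25.3 · ln[(Σ P·[cation]ₒ + Σ P·[anion]ᵢ) / (Σ P·[cation]ᵢ + Σ P·[anion]ₒ)]
Numerator = 1×5.97 + 0.076×123 + 0.51×29.2 = 30.21
Denominator = 1×128 + 0.076×17.9 + 0.51×115 = 188
Vm = 25.3 · ln(0.16068) = 25.3 × (-1.8283) = -46.26 mV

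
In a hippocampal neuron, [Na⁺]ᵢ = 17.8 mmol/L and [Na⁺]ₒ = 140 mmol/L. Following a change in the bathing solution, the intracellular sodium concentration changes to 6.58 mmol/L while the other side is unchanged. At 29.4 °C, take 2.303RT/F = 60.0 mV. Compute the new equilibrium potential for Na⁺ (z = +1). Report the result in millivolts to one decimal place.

After the shift: [Na⁺]_out = 140, [Na⁺]_in = 6.58 mmol/L.
E_new = (60.0/1)·log₁₀(140/6.58) = 60.00 · (1.3279) = 79.67 mV

79.7 mV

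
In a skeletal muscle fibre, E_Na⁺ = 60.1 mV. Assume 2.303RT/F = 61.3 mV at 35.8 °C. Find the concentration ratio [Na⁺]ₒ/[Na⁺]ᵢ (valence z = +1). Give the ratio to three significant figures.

log₁₀([out]/[in]) = E·z/(61.3) = 60.1 × 1 / 61.3 = 0.9804
[out]/[in] = 10^(0.9804) = 9.559

9.56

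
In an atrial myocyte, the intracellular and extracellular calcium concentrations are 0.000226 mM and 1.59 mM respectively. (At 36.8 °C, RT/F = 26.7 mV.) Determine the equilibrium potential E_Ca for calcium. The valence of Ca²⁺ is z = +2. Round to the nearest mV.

118 mV

E = (26.7/z) · ln([Ca²⁺]_out/[Ca²⁺]_in) with z = +2.
= (26.7/2) · ln(1.59/0.000226) = 13.35 · ln(7035)
= 13.35 · (8.8587) = 118.26 mV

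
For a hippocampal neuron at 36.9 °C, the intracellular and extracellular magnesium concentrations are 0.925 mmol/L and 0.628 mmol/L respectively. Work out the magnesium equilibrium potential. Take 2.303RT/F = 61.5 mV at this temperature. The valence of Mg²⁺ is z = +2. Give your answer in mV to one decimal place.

-5.2 mV

E = (61.5/z) · log₁₀([Mg²⁺]_out/[Mg²⁺]_in) with z = +2.
= (61.5/2) · log₁₀(0.628/0.925) = 30.75 · log₁₀(0.6789)
= 30.75 · (-0.1682) = -5.17 mV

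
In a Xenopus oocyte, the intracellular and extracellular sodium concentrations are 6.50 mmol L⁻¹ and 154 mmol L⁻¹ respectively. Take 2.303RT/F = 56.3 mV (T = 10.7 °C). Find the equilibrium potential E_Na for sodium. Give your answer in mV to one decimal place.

E = (56.3/z) · log₁₀([Na⁺]_out/[Na⁺]_in) with z = +1.
= (56.3/1) · log₁₀(154/6.50) = 56.30 · log₁₀(23.69)
= 56.30 · (1.3746) = 77.39 mV

77.4 mV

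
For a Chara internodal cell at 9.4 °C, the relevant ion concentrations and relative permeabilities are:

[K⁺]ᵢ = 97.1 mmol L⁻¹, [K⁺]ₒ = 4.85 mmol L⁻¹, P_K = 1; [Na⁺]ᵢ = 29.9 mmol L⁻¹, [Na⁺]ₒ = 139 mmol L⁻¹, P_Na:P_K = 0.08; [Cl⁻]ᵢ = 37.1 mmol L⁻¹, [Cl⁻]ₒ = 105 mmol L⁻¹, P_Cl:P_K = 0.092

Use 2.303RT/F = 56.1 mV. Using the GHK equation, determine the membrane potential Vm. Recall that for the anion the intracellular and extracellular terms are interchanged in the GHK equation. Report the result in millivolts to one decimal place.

-42.1 mV

Vm = 56.1 · log₁₀[(Σ P·[cation]ₒ + Σ P·[anion]ᵢ) / (Σ P·[cation]ᵢ + Σ P·[anion]ₒ)]
Numerator = 1×4.85 + 0.08×139 + 0.092×37.1 = 19.38
Denominator = 1×97.1 + 0.08×29.9 + 0.092×105 = 109.2
Vm = 56.1 · log₁₀(0.17758) = 56.1 × (-0.7506) = -42.11 mV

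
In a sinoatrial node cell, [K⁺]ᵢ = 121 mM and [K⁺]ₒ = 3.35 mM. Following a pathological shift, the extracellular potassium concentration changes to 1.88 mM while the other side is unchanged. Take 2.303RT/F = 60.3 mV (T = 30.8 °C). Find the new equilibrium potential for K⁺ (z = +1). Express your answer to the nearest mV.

-109 mV

After the shift: [K⁺]_out = 1.88, [K⁺]_in = 121 mM.
E_new = (60.3/1)·log₁₀(1.88/121) = 60.30 · (-1.8086) = -109.06 mV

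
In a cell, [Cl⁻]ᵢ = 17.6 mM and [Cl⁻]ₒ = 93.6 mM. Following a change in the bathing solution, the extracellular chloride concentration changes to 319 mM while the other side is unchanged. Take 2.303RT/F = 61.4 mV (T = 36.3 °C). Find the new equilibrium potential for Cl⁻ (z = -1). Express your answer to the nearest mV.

-77 mV

After the shift: [Cl⁻]_out = 319, [Cl⁻]_in = 17.6 mM.
E_new = (61.4/-1)·log₁₀(319/17.6) = -61.40 · (1.2583) = -77.26 mV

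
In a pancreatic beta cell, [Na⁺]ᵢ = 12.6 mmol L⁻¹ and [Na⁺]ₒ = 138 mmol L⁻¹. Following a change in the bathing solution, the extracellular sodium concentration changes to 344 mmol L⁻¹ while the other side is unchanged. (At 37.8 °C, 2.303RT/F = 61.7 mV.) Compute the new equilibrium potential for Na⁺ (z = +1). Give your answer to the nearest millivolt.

After the shift: [Na⁺]_out = 344, [Na⁺]_in = 12.6 mmol L⁻¹.
E_new = (61.7/1)·log₁₀(344/12.6) = 61.70 · (1.4362) = 88.61 mV

89 mV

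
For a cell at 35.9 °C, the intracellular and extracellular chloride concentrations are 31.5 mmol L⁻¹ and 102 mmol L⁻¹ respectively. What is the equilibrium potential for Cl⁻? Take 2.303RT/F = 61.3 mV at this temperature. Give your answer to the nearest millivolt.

-31 mV

E = (61.3/z) · log₁₀([Cl⁻]_out/[Cl⁻]_in) with z = -1.
For an anion, dividing by z = -1 reverses the sign.
= (61.3/-1) · log₁₀(102/31.5) = -61.30 · log₁₀(3.238)
= -61.30 · (0.5103) = -31.28 mV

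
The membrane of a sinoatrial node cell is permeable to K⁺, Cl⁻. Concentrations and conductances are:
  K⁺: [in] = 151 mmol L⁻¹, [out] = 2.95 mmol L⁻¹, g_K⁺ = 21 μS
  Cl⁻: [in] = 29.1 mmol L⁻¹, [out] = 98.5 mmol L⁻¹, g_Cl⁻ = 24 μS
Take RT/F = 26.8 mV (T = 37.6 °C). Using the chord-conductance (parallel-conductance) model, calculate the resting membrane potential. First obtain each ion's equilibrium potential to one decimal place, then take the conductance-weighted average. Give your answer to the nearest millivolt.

-67 mV

E_K⁺ = (26.8/1)·ln(2.95/151) = -105.5 mV
E_Cl⁻ = (26.8/-1)·ln(98.5/29.1) = -32.7 mV
Vm = (Σ gᵢEᵢ)/(Σ gᵢ) = (21·-105.5 + 24·-32.7) / (21 + 24)
= -3000.30 / 45 = -66.67 mV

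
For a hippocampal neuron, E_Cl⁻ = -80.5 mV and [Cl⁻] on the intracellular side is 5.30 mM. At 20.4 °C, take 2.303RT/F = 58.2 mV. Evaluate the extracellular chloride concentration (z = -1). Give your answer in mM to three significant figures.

Nernst: E = (58.2/-1) · log₁₀([out]/[in]), so log₁₀([out]/[in]) = -80.5 × -1 / 58.2 = 1.3832.
[out]/[in] = 10^(1.3832) = 24.16.
[out] = 24.16 × 5.30 = 128.1 mM.

128 mM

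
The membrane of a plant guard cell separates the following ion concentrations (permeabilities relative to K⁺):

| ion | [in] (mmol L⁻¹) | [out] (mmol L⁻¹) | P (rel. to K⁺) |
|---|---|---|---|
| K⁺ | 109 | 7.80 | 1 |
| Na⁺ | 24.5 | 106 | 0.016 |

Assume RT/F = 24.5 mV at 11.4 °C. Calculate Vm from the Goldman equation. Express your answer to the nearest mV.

Vm = 24.5 · ln[(Σ P·[cation]ₒ + Σ P·[anion]ᵢ) / (Σ P·[cation]ᵢ + Σ P·[anion]ₒ)]
Numerator = 1×7.80 + 0.016×106 = 9.496
Denominator = 1×109 + 0.016×24.5 = 109.4
Vm = 24.5 · ln(0.086807) = 24.5 × (-2.4441) = -59.88 mV

-60 mV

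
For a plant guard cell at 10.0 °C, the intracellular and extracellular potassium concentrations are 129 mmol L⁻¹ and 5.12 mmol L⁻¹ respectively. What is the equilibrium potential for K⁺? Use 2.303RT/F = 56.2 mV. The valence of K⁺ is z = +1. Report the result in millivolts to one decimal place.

-78.8 mV

E = (56.2/z) · log₁₀([K⁺]_out/[K⁺]_in) with z = +1.
= (56.2/1) · log₁₀(5.12/129) = 56.20 · log₁₀(0.03969)
= 56.20 · (-1.4013) = -78.75 mV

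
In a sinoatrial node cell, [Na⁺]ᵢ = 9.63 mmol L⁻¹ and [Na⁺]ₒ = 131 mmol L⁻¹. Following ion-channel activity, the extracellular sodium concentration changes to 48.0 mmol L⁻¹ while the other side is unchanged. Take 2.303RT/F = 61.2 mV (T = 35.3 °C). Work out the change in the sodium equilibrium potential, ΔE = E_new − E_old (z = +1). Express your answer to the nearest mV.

E_old = (61.2/1)·log₁₀(131/9.63) = 69.38 mV
E_new = (61.2/1)·log₁₀(48.0/9.63) = 42.69 mV
ΔE = 42.69 − (69.38) = -26.69 mV

-27 mV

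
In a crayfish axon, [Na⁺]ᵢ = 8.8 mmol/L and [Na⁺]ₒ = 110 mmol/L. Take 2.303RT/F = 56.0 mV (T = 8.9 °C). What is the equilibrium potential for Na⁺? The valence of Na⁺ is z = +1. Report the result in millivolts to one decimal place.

E = (56.0/z) · log₁₀([Na⁺]_out/[Na⁺]_in) with z = +1.
= (56.0/1) · log₁₀(110/8.8) = 56.00 · log₁₀(12.5)
= 56.00 · (1.0969) = 61.43 mV

61.4 mV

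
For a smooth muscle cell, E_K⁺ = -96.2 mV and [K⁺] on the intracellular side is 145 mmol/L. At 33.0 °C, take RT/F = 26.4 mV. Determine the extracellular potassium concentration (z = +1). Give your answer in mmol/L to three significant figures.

3.79 mmol/L

Nernst: E = (26.4/1) · ln([out]/[in]), so ln([out]/[in]) = -96.2 × 1 / 26.4 = -3.6439.
[out]/[in] = e^(-3.6439) = 0.02615.
[out] = 0.02615 × 145 = 3.792 mmol/L.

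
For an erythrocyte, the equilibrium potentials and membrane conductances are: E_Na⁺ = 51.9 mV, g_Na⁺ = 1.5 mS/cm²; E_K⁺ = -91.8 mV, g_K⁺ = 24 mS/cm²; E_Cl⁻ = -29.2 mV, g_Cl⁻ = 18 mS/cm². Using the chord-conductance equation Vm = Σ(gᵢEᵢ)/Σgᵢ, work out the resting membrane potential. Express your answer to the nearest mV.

Σ gᵢEᵢ = 1.5·(51.9) + 24·(-91.8) + 18·(-29.2) = -2650.95
Σ gᵢ = 1.5 + 24 + 18 = 43.5
Vm = -2650.95 / 43.5 = -60.94 mV

-61 mV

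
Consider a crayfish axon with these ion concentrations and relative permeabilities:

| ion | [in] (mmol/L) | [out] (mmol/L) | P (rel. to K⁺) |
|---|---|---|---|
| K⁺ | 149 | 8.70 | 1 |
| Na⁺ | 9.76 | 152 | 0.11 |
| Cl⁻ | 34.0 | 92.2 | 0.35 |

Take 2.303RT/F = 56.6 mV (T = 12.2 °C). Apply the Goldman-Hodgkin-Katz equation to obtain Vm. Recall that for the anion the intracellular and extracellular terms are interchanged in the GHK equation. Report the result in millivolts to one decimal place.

Vm = 56.6 · log₁₀[(Σ P·[cation]ₒ + Σ P·[anion]ᵢ) / (Σ P·[cation]ᵢ + Σ P·[anion]ₒ)]
Numerator = 1×8.70 + 0.11×152 + 0.35×34.0 = 37.32
Denominator = 1×149 + 0.11×9.76 + 0.35×92.2 = 182.3
Vm = 56.6 · log₁₀(0.20467) = 56.6 × (-0.6889) = -38.99 mV

-39.0 mV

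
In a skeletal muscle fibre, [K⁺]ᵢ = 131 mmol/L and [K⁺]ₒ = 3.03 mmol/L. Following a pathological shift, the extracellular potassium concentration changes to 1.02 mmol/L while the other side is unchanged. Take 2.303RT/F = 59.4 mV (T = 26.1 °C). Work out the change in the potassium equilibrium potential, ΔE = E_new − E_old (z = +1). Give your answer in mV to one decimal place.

E_old = (59.4/1)·log₁₀(3.03/131) = -97.17 mV
E_new = (59.4/1)·log₁₀(1.02/131) = -125.26 mV
ΔE = -125.26 − (-97.17) = -28.09 mV

-28.1 mV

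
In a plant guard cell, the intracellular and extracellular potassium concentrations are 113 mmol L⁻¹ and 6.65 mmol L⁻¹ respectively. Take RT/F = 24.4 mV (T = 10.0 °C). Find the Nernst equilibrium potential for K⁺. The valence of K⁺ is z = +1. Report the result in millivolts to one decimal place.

E = (24.4/z) · ln([K⁺]_out/[K⁺]_in) with z = +1.
= (24.4/1) · ln(6.65/113) = 24.40 · ln(0.05885)
= 24.40 · (-2.8328) = -69.12 mV

-69.1 mV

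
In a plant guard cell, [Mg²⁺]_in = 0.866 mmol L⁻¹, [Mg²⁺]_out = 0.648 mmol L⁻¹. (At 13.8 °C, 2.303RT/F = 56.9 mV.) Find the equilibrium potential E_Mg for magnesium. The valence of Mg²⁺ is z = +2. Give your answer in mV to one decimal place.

E = (56.9/z) · log₁₀([Mg²⁺]_out/[Mg²⁺]_in) with z = +2.
= (56.9/2) · log₁₀(0.648/0.866) = 28.45 · log₁₀(0.7483)
= 28.45 · (-0.1259) = -3.58 mV

-3.6 mV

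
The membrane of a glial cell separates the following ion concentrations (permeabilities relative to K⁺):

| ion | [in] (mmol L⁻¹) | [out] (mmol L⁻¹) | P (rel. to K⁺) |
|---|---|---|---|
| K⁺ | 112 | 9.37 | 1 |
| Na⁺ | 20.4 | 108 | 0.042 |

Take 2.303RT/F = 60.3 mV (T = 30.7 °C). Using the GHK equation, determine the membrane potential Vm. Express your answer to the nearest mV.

Vm = 60.3 · log₁₀[(Σ P·[cation]ₒ + Σ P·[anion]ᵢ) / (Σ P·[cation]ᵢ + Σ P·[anion]ₒ)]
Numerator = 1×9.37 + 0.042×108 = 13.91
Denominator = 1×112 + 0.042×20.4 = 112.9
Vm = 60.3 · log₁₀(0.12322) = 60.3 × (-0.9093) = -54.83 mV

-55 mV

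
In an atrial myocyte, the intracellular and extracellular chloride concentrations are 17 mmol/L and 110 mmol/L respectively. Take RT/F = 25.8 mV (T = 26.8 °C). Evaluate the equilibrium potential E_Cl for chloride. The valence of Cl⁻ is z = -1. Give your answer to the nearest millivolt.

E = (25.8/z) · ln([Cl⁻]_out/[Cl⁻]_in) with z = -1.
For an anion, dividing by z = -1 reverses the sign.
= (25.8/-1) · ln(110/17) = -25.80 · ln(6.471)
= -25.80 · (1.8673) = -48.18 mV

-48 mV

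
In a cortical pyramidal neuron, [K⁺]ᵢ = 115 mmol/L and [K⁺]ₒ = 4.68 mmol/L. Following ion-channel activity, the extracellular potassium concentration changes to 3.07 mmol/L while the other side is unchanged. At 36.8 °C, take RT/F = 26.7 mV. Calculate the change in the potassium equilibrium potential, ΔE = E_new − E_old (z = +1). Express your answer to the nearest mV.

E_old = (26.7/1)·ln(4.68/115) = -85.48 mV
E_new = (26.7/1)·ln(3.07/115) = -96.74 mV
ΔE = -96.74 − (-85.48) = -11.26 mV

-11 mV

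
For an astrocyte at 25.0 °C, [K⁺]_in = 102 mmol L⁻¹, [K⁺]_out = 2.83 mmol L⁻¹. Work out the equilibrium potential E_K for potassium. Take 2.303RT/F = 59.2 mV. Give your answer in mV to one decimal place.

E = (59.2/z) · log₁₀([K⁺]_out/[K⁺]_in) with z = +1.
= (59.2/1) · log₁₀(2.83/102) = 59.20 · log₁₀(0.02775)
= 59.20 · (-1.5568) = -92.16 mV

-92.2 mV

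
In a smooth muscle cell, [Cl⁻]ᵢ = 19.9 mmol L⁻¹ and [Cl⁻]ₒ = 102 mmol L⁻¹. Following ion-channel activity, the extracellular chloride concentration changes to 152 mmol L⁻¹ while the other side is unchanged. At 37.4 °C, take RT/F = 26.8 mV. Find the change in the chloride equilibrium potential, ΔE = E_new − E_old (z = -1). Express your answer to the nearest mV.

E_old = (26.8/-1)·ln(102/19.9) = -43.80 mV
E_new = (26.8/-1)·ln(152/19.9) = -54.49 mV
ΔE = -54.49 − (-43.80) = -10.69 mV

-11 mV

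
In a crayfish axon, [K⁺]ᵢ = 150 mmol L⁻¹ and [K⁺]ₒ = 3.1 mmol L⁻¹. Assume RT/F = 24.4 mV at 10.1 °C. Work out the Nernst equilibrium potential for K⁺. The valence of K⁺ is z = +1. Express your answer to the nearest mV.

-95 mV

E = (24.4/z) · ln([K⁺]_out/[K⁺]_in) with z = +1.
= (24.4/1) · ln(3.1/150) = 24.40 · ln(0.02067)
= 24.40 · (-3.8792) = -94.65 mV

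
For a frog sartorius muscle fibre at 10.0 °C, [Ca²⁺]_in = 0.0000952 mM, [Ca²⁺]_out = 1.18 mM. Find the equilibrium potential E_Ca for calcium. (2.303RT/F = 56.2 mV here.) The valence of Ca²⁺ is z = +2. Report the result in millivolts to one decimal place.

E = (56.2/z) · log₁₀([Ca²⁺]_out/[Ca²⁺]_in) with z = +2.
= (56.2/2) · log₁₀(1.18/0.0000952) = 28.10 · log₁₀(1.239e+04)
= 28.10 · (4.0932) = 115.02 mV

115.0 mV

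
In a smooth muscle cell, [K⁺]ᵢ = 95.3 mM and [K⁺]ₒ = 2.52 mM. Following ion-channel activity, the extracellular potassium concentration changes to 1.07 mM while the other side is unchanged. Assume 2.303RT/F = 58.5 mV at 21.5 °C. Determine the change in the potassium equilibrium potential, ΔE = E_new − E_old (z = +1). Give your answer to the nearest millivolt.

E_old = (58.5/1)·log₁₀(2.52/95.3) = -92.30 mV
E_new = (58.5/1)·log₁₀(1.07/95.3) = -114.06 mV
ΔE = -114.06 − (-92.30) = -21.76 mV

-22 mV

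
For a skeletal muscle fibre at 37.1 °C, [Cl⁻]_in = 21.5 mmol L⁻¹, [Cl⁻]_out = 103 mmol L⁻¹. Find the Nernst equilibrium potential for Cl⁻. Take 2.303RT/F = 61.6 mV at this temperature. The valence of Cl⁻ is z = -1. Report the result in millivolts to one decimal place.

E = (61.6/z) · log₁₀([Cl⁻]_out/[Cl⁻]_in) with z = -1.
For an anion, dividing by z = -1 reverses the sign.
= (61.6/-1) · log₁₀(103/21.5) = -61.60 · log₁₀(4.791)
= -61.60 · (0.6804) = -41.91 mV

-41.9 mV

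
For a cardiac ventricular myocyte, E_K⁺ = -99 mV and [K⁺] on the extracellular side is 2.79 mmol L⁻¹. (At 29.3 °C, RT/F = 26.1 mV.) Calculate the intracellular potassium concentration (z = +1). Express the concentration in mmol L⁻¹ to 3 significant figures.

Nernst: E = (26.1/1) · ln([out]/[in]), so ln([out]/[in]) = -99.0 × 1 / 26.1 = -3.7931.
[out]/[in] = e^(-3.7931) = 0.02253.
[in] = 2.79 / 0.02253 = 123.9 mmol L⁻¹.

124 mmol L⁻¹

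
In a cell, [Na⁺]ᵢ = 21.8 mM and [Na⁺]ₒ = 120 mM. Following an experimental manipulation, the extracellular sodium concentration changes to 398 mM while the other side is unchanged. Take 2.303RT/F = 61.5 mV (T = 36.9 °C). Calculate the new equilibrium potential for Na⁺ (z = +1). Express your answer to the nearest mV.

78 mV

After the shift: [Na⁺]_out = 398, [Na⁺]_in = 21.8 mM.
E_new = (61.5/1)·log₁₀(398/21.8) = 61.50 · (1.2614) = 77.58 mV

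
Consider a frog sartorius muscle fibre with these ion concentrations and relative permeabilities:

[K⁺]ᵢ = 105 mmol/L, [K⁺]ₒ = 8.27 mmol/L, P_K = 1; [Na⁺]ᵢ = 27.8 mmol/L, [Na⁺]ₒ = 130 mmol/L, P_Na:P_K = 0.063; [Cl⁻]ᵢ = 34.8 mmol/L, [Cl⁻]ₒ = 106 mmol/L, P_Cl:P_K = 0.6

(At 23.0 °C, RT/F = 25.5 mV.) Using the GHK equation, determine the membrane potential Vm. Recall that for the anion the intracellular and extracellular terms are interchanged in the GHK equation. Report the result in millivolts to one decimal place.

-38.7 mV

Vm = 25.5 · ln[(Σ P·[cation]ₒ + Σ P·[anion]ᵢ) / (Σ P·[cation]ᵢ + Σ P·[anion]ₒ)]
Numerator = 1×8.27 + 0.063×130 + 0.6×34.8 = 37.34
Denominator = 1×105 + 0.063×27.8 + 0.6×106 = 170.4
Vm = 25.5 · ln(0.21919) = 25.5 × (-1.5178) = -38.70 mV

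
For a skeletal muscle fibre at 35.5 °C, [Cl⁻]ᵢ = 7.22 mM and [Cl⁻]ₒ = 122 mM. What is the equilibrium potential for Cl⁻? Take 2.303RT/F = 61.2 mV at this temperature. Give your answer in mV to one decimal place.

E = (61.2/z) · log₁₀([Cl⁻]_out/[Cl⁻]_in) with z = -1.
For an anion, dividing by z = -1 reverses the sign.
= (61.2/-1) · log₁₀(122/7.22) = -61.20 · log₁₀(16.9)
= -61.20 · (1.2278) = -75.14 mV

-75.1 mV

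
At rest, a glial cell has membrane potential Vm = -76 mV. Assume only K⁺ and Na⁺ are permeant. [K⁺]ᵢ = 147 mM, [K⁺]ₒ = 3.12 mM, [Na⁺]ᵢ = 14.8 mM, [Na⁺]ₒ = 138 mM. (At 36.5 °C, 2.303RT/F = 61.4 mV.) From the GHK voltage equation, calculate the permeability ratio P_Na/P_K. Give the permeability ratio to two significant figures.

0.039

Let α = P_Na/P_K. GHK: Vm = 61.4·log₁₀[(Kₒ + α·Naₒ)/(Kᵢ + α·Naᵢ)].
10^(Vm/61.4) = 10^(-76.0/61.4) = 0.057838
So 0.057838·(Kᵢ + α·Naᵢ) = Kₒ + α·Naₒ → α = (0.057838·147.0 − 3.12) / (138.0 − 0.057838·14.8)
α = (8.502 − 3.12) / (138.0 − 0.856) = 5.382/137.1 = 0.03925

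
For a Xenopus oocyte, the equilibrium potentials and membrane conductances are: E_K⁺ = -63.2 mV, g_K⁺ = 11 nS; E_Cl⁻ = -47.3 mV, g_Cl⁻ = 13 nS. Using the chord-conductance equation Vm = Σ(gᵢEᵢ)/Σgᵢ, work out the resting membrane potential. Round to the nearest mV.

Σ gᵢEᵢ = 11·(-63.2) + 13·(-47.3) = -1310.10
Σ gᵢ = 11 + 13 = 24
Vm = -1310.10 / 24 = -54.59 mV

-55 mV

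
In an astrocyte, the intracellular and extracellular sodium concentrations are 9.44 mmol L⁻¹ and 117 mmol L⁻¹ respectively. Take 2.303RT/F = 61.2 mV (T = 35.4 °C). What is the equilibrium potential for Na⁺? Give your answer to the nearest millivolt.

67 mV

E = (61.2/z) · log₁₀([Na⁺]_out/[Na⁺]_in) with z = +1.
= (61.2/1) · log₁₀(117/9.44) = 61.20 · log₁₀(12.39)
= 61.20 · (1.0932) = 66.90 mV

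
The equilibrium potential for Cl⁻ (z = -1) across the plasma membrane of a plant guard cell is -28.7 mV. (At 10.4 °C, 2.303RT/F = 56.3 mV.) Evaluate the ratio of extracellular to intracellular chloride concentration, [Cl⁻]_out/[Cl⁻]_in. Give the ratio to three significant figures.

log₁₀([out]/[in]) = E·z/(56.3) = -28.7 × -1 / 56.3 = 0.5098
[out]/[in] = 10^(0.5098) = 3.234

3.23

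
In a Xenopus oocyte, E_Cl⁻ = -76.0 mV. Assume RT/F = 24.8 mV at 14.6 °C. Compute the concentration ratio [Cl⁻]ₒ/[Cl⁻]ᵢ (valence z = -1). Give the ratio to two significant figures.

21

ln([out]/[in]) = E·z/(24.8) = -76.0 × -1 / 24.8 = 3.0645
[out]/[in] = e^(3.0645) = 21.42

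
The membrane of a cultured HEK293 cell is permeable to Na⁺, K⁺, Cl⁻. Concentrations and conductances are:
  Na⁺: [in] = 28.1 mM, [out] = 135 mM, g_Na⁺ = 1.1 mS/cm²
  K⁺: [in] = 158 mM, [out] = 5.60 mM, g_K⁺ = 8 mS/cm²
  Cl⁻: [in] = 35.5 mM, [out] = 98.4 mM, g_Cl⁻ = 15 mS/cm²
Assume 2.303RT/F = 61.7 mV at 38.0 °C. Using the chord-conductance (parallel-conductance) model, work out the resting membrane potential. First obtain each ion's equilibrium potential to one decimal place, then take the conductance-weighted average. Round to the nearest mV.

-45 mV

E_Na⁺ = (61.7/1)·log₁₀(135/28.1) = 42.1 mV
E_K⁺ = (61.7/1)·log₁₀(5.60/158) = -89.5 mV
E_Cl⁻ = (61.7/-1)·log₁₀(98.4/35.5) = -27.3 mV
Vm = (Σ gᵢEᵢ)/(Σ gᵢ) = (1.1·42.1 + 8·-89.5 + 15·-27.3) / (1.1 + 8 + 15)
= -1079.19 / 24.1 = -44.78 mV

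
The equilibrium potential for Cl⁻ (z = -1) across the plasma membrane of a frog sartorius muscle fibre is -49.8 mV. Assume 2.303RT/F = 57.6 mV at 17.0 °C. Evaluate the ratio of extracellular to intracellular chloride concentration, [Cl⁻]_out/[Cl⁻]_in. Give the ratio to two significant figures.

log₁₀([out]/[in]) = E·z/(57.6) = -49.8 × -1 / 57.6 = 0.8646
[out]/[in] = 10^(0.8646) = 7.321

7.3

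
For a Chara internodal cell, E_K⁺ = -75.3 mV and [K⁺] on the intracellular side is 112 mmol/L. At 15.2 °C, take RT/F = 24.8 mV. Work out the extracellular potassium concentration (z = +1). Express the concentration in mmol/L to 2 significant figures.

Nernst: E = (24.8/1) · ln([out]/[in]), so ln([out]/[in]) = -75.3 × 1 / 24.8 = -3.0363.
[out]/[in] = e^(-3.0363) = 0.04801.
[out] = 0.04801 × 112 = 5.377 mmol/L.

5.4 mmol/L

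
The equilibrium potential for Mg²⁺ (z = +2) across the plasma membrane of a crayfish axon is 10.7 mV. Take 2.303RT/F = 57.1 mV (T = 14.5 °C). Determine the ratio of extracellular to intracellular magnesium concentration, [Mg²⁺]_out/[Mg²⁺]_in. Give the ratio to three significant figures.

2.37

log₁₀([out]/[in]) = E·z/(57.1) = 10.7 × 2 / 57.1 = 0.3748
[out]/[in] = 10^(0.3748) = 2.37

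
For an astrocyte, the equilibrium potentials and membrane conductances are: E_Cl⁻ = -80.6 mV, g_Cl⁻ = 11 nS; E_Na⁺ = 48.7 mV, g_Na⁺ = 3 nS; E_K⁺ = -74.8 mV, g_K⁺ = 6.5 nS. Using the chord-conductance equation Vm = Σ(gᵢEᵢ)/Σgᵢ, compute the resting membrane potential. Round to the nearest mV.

-60 mV

Σ gᵢEᵢ = 11·(-80.6) + 3·(48.7) + 6.5·(-74.8) = -1226.70
Σ gᵢ = 11 + 3 + 6.5 = 20.5
Vm = -1226.70 / 20.5 = -59.84 mV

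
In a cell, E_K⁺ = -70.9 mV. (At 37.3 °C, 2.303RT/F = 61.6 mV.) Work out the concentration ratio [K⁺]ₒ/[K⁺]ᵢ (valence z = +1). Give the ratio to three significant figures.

log₁₀([out]/[in]) = E·z/(61.6) = -70.9 × 1 / 61.6 = -1.1510
[out]/[in] = 10^(-1.1510) = 0.07064

0.0706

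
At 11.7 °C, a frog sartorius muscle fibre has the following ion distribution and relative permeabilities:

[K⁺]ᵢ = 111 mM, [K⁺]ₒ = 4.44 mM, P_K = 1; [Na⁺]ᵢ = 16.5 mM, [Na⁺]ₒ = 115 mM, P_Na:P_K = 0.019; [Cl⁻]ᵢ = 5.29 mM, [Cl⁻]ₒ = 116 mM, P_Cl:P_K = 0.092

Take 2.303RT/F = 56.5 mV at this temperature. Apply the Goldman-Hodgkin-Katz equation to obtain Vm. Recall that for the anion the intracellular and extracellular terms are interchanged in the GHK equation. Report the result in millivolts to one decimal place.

Vm = 56.5 · log₁₀[(Σ P·[cation]ₒ + Σ P·[anion]ᵢ) / (Σ P·[cation]ᵢ + Σ P·[anion]ₒ)]
Numerator = 1×4.44 + 0.019×115 + 0.092×5.29 = 7.112
Denominator = 1×111 + 0.019×16.5 + 0.092×116 = 122
Vm = 56.5 · log₁₀(0.058299) = 56.5 × (-1.2343) = -69.74 mV

-69.7 mV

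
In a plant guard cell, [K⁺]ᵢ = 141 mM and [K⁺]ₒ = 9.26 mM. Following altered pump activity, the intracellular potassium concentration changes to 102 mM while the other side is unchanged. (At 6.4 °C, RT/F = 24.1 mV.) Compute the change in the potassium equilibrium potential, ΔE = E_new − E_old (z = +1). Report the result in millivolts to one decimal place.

7.8 mV

E_old = (24.1/1)·ln(9.26/141) = -65.63 mV
E_new = (24.1/1)·ln(9.26/102) = -57.82 mV
ΔE = -57.82 − (-65.63) = 7.80 mV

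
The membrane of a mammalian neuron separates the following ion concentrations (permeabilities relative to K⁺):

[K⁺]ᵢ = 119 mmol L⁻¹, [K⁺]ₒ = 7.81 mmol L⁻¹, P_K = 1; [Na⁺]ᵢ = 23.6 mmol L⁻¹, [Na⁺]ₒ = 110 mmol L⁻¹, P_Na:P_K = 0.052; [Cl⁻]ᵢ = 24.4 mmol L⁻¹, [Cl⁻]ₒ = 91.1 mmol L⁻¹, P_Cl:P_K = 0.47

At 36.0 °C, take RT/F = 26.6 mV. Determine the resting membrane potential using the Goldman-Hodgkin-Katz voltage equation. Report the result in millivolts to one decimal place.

-49.9 mV

Vm = 26.6 · ln[(Σ P·[cation]ₒ + Σ P·[anion]ᵢ) / (Σ P·[cation]ᵢ + Σ P·[anion]ₒ)]
Numerator = 1×7.81 + 0.052×110 + 0.47×24.4 = 25
Denominator = 1×119 + 0.052×23.6 + 0.47×91.1 = 163
Vm = 26.6 · ln(0.15332) = 26.6 × (-1.8752) = -49.88 mV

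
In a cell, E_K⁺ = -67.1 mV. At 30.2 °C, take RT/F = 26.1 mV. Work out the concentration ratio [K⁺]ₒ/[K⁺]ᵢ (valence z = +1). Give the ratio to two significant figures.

0.076

ln([out]/[in]) = E·z/(26.1) = -67.1 × 1 / 26.1 = -2.5709
[out]/[in] = e^(-2.5709) = 0.07647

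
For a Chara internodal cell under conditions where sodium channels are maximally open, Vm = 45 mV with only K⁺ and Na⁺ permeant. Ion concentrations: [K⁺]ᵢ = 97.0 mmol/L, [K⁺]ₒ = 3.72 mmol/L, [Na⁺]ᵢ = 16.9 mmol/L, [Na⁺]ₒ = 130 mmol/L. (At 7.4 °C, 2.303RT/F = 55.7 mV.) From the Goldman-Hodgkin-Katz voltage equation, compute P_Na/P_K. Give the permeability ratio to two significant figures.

Let α = P_Na/P_K. GHK: Vm = 55.7·log₁₀[(Kₒ + α·Naₒ)/(Kᵢ + α·Naᵢ)].
10^(Vm/55.7) = 10^(45.0/55.7) = 6.4254
So 6.4254·(Kᵢ + α·Naᵢ) = Kₒ + α·Naₒ → α = (6.4254·97.0 − 3.72) / (130.0 − 6.4254·16.9)
α = (623.3 − 3.72) / (130.0 − 108.6) = 619.5/21.41 = 28.94

29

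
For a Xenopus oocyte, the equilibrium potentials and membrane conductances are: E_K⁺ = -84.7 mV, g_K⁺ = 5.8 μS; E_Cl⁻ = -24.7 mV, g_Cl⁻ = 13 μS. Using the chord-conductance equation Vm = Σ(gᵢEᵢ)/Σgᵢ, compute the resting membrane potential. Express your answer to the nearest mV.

Σ gᵢEᵢ = 5.8·(-84.7) + 13·(-24.7) = -812.36
Σ gᵢ = 5.8 + 13 = 18.8
Vm = -812.36 / 18.8 = -43.21 mV

-43 mV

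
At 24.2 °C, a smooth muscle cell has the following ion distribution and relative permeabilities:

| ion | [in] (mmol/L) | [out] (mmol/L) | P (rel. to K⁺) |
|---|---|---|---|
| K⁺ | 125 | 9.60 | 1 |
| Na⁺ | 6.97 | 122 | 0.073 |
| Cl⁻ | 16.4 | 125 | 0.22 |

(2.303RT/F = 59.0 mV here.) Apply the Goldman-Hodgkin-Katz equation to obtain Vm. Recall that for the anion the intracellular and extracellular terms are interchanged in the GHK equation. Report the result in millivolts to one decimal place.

Vm = 59.0 · log₁₀[(Σ P·[cation]ₒ + Σ P·[anion]ᵢ) / (Σ P·[cation]ᵢ + Σ P·[anion]ₒ)]
Numerator = 1×9.60 + 0.073×122 + 0.22×16.4 = 22.11
Denominator = 1×125 + 0.073×6.97 + 0.22×125 = 153
Vm = 59.0 · log₁₀(0.14453) = 59.0 × (-0.8400) = -49.56 mV

-49.6 mV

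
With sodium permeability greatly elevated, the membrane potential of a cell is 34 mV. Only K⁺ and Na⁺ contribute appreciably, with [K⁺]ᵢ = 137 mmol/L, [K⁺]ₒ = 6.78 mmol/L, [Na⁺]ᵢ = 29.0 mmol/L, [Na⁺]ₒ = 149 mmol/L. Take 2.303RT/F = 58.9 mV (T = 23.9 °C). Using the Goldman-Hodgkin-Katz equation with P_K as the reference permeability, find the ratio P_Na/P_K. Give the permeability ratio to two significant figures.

13

Let α = P_Na/P_K. GHK: Vm = 58.9·log₁₀[(Kₒ + α·Naₒ)/(Kᵢ + α·Naᵢ)].
10^(Vm/58.9) = 10^(34.0/58.9) = 3.7779
So 3.7779·(Kᵢ + α·Naᵢ) = Kₒ + α·Naₒ → α = (3.7779·137.0 − 6.78) / (149.0 − 3.7779·29.0)
α = (517.6 − 6.78) / (149.0 − 109.6) = 510.8/39.44 = 12.95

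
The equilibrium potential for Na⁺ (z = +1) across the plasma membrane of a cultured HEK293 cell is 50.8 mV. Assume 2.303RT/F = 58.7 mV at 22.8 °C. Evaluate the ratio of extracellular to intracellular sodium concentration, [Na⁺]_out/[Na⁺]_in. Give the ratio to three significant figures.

log₁₀([out]/[in]) = E·z/(58.7) = 50.8 × 1 / 58.7 = 0.8654
[out]/[in] = 10^(0.8654) = 7.335

7.34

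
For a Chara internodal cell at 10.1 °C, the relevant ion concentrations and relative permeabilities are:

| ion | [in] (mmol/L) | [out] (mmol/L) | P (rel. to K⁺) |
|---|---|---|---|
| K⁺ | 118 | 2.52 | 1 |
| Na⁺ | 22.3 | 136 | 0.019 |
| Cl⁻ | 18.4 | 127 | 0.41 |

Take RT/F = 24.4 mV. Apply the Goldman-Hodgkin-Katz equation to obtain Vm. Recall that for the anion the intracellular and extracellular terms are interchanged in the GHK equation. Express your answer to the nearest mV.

Vm = 24.4 · ln[(Σ P·[cation]ₒ + Σ P·[anion]ᵢ) / (Σ P·[cation]ᵢ + Σ P·[anion]ₒ)]
Numerator = 1×2.52 + 0.019×136 + 0.41×18.4 = 12.65
Denominator = 1×118 + 0.019×22.3 + 0.41×127 = 170.5
Vm = 24.4 · ln(0.074185) = 24.4 × (-2.6012) = -63.47 mV

-63 mV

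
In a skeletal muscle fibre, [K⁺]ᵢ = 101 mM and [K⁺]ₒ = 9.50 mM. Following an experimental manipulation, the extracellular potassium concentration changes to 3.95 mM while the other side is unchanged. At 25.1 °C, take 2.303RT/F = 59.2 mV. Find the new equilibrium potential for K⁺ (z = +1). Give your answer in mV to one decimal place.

-83.3 mV

After the shift: [K⁺]_out = 3.95, [K⁺]_in = 101 mM.
E_new = (59.2/1)·log₁₀(3.95/101) = 59.20 · (-1.4077) = -83.34 mV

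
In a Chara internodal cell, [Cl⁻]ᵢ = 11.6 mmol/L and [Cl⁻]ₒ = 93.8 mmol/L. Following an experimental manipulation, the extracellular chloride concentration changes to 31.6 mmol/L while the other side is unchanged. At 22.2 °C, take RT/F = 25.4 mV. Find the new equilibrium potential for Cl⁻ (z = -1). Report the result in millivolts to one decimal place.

After the shift: [Cl⁻]_out = 31.6, [Cl⁻]_in = 11.6 mmol/L.
E_new = (25.4/-1)·ln(31.6/11.6) = -25.40 · (1.0022) = -25.45 mV

-25.5 mV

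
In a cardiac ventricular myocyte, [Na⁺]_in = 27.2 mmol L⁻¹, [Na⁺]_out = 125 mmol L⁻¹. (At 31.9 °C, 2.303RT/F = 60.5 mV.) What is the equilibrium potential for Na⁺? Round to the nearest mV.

40 mV

E = (60.5/z) · log₁₀([Na⁺]_out/[Na⁺]_in) with z = +1.
= (60.5/1) · log₁₀(125/27.2) = 60.50 · log₁₀(4.596)
= 60.50 · (0.6623) = 40.07 mV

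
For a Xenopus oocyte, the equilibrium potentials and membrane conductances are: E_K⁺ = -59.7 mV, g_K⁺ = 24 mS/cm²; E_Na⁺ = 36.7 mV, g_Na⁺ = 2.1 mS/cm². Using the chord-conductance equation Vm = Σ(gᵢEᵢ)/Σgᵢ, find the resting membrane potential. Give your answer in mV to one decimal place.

Σ gᵢEᵢ = 24·(-59.7) + 2.1·(36.7) = -1355.73
Σ gᵢ = 24 + 2.1 = 26.1
Vm = -1355.73 / 26.1 = -51.94 mV

-51.9 mV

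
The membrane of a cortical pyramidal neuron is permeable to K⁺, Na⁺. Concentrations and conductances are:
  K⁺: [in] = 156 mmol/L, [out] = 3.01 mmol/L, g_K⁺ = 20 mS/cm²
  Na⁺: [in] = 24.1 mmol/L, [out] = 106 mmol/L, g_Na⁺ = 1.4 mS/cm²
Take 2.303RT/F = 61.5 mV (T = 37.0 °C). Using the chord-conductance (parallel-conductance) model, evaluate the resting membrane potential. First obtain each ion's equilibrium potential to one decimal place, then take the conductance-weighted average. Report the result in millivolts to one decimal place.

E_K⁺ = (61.5/1)·log₁₀(3.01/156) = -105.4 mV
E_Na⁺ = (61.5/1)·log₁₀(106/24.1) = 39.6 mV
Vm = (Σ gᵢEᵢ)/(Σ gᵢ) = (20·-105.4 + 1.4·39.6) / (20 + 1.4)
= -2052.56 / 21.4 = -95.91 mV

-95.9 mV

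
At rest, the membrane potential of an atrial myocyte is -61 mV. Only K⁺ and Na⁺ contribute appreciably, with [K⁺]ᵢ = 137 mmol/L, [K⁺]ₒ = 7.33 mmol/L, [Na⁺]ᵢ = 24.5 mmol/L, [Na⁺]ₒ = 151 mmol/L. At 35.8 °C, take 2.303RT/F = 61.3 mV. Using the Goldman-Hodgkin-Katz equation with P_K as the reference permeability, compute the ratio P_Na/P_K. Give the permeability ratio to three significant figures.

Let α = P_Na/P_K. GHK: Vm = 61.3·log₁₀[(Kₒ + α·Naₒ)/(Kᵢ + α·Naᵢ)].
10^(Vm/61.3) = 10^(-61.0/61.3) = 0.10113
So 0.10113·(Kᵢ + α·Naᵢ) = Kₒ + α·Naₒ → α = (0.10113·137.0 − 7.33) / (151.0 − 0.10113·24.5)
α = (13.86 − 7.33) / (151.0 − 2.478) = 6.525/148.5 = 0.04393

0.0439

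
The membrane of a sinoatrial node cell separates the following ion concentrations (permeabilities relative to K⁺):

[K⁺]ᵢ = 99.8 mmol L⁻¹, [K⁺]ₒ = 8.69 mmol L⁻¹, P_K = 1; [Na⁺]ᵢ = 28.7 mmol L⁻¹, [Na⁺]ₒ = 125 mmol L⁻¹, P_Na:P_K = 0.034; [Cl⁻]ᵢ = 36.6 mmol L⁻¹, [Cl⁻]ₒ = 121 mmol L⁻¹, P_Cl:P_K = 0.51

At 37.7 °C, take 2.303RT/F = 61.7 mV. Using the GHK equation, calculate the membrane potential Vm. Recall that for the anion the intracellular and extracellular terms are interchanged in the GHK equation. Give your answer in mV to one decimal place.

Vm = 61.7 · log₁₀[(Σ P·[cation]ₒ + Σ P·[anion]ᵢ) / (Σ P·[cation]ᵢ + Σ P·[anion]ₒ)]
Numerator = 1×8.69 + 0.034×125 + 0.51×36.6 = 31.61
Denominator = 1×99.8 + 0.034×28.7 + 0.51×121 = 162.5
Vm = 61.7 · log₁₀(0.19452) = 61.7 × (-0.7110) = -43.87 mV

-43.9 mV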